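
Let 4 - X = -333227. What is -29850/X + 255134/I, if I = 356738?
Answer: 12394988109/19812693413 ≈ 0.62561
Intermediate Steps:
X = 333231 (X = 4 - 1*(-333227) = 4 + 333227 = 333231)
-29850/X + 255134/I = -29850/333231 + 255134/356738 = -29850*1/333231 + 255134*(1/356738) = -9950/111077 + 127567/178369 = 12394988109/19812693413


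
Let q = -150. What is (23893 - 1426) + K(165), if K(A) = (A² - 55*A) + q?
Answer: 40467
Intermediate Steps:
K(A) = -150 + A² - 55*A (K(A) = (A² - 55*A) - 150 = -150 + A² - 55*A)
(23893 - 1426) + K(165) = (23893 - 1426) + (-150 + 165² - 55*165) = 22467 + (-150 + 27225 - 9075) = 22467 + 18000 = 40467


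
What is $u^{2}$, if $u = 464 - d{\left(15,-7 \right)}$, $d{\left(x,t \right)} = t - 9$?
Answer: $230400$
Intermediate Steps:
$d{\left(x,t \right)} = -9 + t$ ($d{\left(x,t \right)} = t - 9 = -9 + t$)
$u = 480$ ($u = 464 - \left(-9 - 7\right) = 464 - -16 = 464 + 16 = 480$)
$u^{2} = 480^{2} = 230400$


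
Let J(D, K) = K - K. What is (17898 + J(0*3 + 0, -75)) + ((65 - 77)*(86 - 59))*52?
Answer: 1050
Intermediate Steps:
J(D, K) = 0
(17898 + J(0*3 + 0, -75)) + ((65 - 77)*(86 - 59))*52 = (17898 + 0) + ((65 - 77)*(86 - 59))*52 = 17898 - 12*27*52 = 17898 - 324*52 = 17898 - 16848 = 1050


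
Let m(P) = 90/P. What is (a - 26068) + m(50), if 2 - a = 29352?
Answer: -277081/5 ≈ -55416.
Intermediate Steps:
a = -29350 (a = 2 - 1*29352 = 2 - 29352 = -29350)
(a - 26068) + m(50) = (-29350 - 26068) + 90/50 = -55418 + 90*(1/50) = -55418 + 9/5 = -277081/5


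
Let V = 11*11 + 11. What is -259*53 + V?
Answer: -13595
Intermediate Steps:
V = 132 (V = 121 + 11 = 132)
-259*53 + V = -259*53 + 132 = -13727 + 132 = -13595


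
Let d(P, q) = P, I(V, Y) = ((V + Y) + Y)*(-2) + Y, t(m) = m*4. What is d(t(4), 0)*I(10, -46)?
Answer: 1888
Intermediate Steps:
t(m) = 4*m
I(V, Y) = -3*Y - 2*V (I(V, Y) = (V + 2*Y)*(-2) + Y = (-4*Y - 2*V) + Y = -3*Y - 2*V)
d(t(4), 0)*I(10, -46) = (4*4)*(-3*(-46) - 2*10) = 16*(138 - 20) = 16*118 = 1888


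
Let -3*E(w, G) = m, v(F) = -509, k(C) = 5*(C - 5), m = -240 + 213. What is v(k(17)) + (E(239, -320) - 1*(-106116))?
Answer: 105616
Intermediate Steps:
m = -27
k(C) = -25 + 5*C (k(C) = 5*(-5 + C) = -25 + 5*C)
E(w, G) = 9 (E(w, G) = -⅓*(-27) = 9)
v(k(17)) + (E(239, -320) - 1*(-106116)) = -509 + (9 - 1*(-106116)) = -509 + (9 + 106116) = -509 + 106125 = 105616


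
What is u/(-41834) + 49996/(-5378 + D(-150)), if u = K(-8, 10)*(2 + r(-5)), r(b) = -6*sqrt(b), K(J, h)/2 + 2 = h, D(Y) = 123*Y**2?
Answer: 500786190/28887652937 + 48*I*sqrt(5)/20917 ≈ 0.017336 + 0.0051313*I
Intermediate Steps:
K(J, h) = -4 + 2*h
u = 32 - 96*I*sqrt(5) (u = (-4 + 2*10)*(2 - 6*I*sqrt(5)) = (-4 + 20)*(2 - 6*I*sqrt(5)) = 16*(2 - 6*I*sqrt(5)) = 32 - 96*I*sqrt(5) ≈ 32.0 - 214.66*I)
u/(-41834) + 49996/(-5378 + D(-150)) = (32 - 96*I*sqrt(5))/(-41834) + 49996/(-5378 + 123*(-150)**2) = (32 - 96*I*sqrt(5))*(-1/41834) + 49996/(-5378 + 123*22500) = (-16/20917 + 48*I*sqrt(5)/20917) + 49996/(-5378 + 2767500) = (-16/20917 + 48*I*sqrt(5)/20917) + 49996/2762122 = (-16/20917 + 48*I*sqrt(5)/20917) + 49996*(1/2762122) = (-16/20917 + 48*I*sqrt(5)/20917) + 24998/1381061 = 500786190/28887652937 + 48*I*sqrt(5)/20917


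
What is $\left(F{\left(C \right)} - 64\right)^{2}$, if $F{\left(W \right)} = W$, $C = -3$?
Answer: $4489$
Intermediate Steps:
$\left(F{\left(C \right)} - 64\right)^{2} = \left(-3 - 64\right)^{2} = \left(-67\right)^{2} = 4489$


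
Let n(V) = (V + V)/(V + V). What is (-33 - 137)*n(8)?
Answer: -170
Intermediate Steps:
n(V) = 1 (n(V) = (2*V)/((2*V)) = (2*V)*(1/(2*V)) = 1)
(-33 - 137)*n(8) = (-33 - 137)*1 = -170*1 = -170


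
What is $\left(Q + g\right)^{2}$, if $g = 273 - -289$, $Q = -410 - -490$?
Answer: $412164$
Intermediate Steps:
$Q = 80$ ($Q = -410 + 490 = 80$)
$g = 562$ ($g = 273 + 289 = 562$)
$\left(Q + g\right)^{2} = \left(80 + 562\right)^{2} = 642^{2} = 412164$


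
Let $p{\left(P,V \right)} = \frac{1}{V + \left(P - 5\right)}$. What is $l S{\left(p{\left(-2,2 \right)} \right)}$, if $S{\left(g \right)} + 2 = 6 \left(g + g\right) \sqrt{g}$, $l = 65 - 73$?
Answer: $16 + \frac{96 i \sqrt{5}}{25} \approx 16.0 + 8.5865 i$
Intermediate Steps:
$p{\left(P,V \right)} = \frac{1}{-5 + P + V}$ ($p{\left(P,V \right)} = \frac{1}{V + \left(-5 + P\right)} = \frac{1}{-5 + P + V}$)
$l = -8$ ($l = 65 - 73 = -8$)
$S{\left(g \right)} = -2 + 12 g^{\frac{3}{2}}$ ($S{\left(g \right)} = -2 + 6 \left(g + g\right) \sqrt{g} = -2 + 6 \cdot 2 g \sqrt{g} = -2 + 12 g \sqrt{g} = -2 + 12 g^{\frac{3}{2}}$)
$l S{\left(p{\left(-2,2 \right)} \right)} = - 8 \left(-2 + 12 \left(\frac{1}{-5 - 2 + 2}\right)^{\frac{3}{2}}\right) = - 8 \left(-2 + 12 \left(\frac{1}{-5}\right)^{\frac{3}{2}}\right) = - 8 \left(-2 + 12 \left(- \frac{1}{5}\right)^{\frac{3}{2}}\right) = - 8 \left(-2 + 12 \left(- \frac{i \sqrt{5}}{25}\right)\right) = - 8 \left(-2 - \frac{12 i \sqrt{5}}{25}\right) = 16 + \frac{96 i \sqrt{5}}{25}$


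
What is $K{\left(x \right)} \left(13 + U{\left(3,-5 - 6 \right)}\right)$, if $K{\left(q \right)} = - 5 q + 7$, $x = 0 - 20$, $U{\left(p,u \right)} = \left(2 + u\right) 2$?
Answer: $-535$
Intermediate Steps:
$U{\left(p,u \right)} = 4 + 2 u$
$x = -20$ ($x = 0 - 20 = -20$)
$K{\left(q \right)} = 7 - 5 q$
$K{\left(x \right)} \left(13 + U{\left(3,-5 - 6 \right)}\right) = \left(7 - -100\right) \left(13 + \left(4 + 2 \left(-5 - 6\right)\right)\right) = \left(7 + 100\right) \left(13 + \left(4 + 2 \left(-5 - 6\right)\right)\right) = 107 \left(13 + \left(4 + 2 \left(-11\right)\right)\right) = 107 \left(13 + \left(4 - 22\right)\right) = 107 \left(13 - 18\right) = 107 \left(-5\right) = -535$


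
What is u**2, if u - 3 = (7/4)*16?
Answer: 961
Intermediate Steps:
u = 31 (u = 3 + (7/4)*16 = 3 + 28 = 31)
u**2 = 31**2 = 961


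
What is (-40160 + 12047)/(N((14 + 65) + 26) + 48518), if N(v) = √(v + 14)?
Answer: -80234502/138470365 + 28113*√119/2353996205 ≈ -0.57930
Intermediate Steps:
N(v) = √(14 + v)
(-40160 + 12047)/(N((14 + 65) + 26) + 48518) = (-40160 + 12047)/(√(14 + ((14 + 65) + 26)) + 48518) = -28113/(√(14 + (79 + 26)) + 48518) = -28113/(√(14 + 105) + 48518) = -28113/(√119 + 48518) = -28113/(48518 + √119)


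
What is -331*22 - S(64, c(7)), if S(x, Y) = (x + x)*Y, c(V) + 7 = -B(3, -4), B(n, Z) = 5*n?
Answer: -4466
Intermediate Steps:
c(V) = -22 (c(V) = -7 - 5*3 = -7 - 1*15 = -7 - 15 = -22)
S(x, Y) = 2*Y*x (S(x, Y) = (2*x)*Y = 2*Y*x)
-331*22 - S(64, c(7)) = -331*22 - 2*(-22)*64 = -7282 - 1*(-2816) = -7282 + 2816 = -4466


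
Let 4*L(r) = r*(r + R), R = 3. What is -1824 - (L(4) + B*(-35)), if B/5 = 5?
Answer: -956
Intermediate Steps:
B = 25 (B = 5*5 = 25)
L(r) = r*(3 + r)/4 (L(r) = (r*(r + 3))/4 = (r*(3 + r))/4 = r*(3 + r)/4)
-1824 - (L(4) + B*(-35)) = -1824 - ((1/4)*4*(3 + 4) + 25*(-35)) = -1824 - ((1/4)*4*7 - 875) = -1824 - (7 - 875) = -1824 - 1*(-868) = -1824 + 868 = -956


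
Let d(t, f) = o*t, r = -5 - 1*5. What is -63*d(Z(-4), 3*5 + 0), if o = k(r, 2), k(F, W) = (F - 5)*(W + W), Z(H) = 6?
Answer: 22680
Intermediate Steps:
r = -10 (r = -5 - 5 = -10)
k(F, W) = 2*W*(-5 + F) (k(F, W) = (-5 + F)*(2*W) = 2*W*(-5 + F))
o = -60 (o = 2*2*(-5 - 10) = 2*2*(-15) = -60)
d(t, f) = -60*t
-63*d(Z(-4), 3*5 + 0) = -(-3780)*6 = -63*(-360) = 22680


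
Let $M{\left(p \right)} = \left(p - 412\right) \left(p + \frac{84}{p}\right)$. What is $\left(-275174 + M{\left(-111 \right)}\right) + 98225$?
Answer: $- \frac{4384508}{37} \approx -1.185 \cdot 10^{5}$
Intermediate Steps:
$M{\left(p \right)} = \left(-412 + p\right) \left(p + \frac{84}{p}\right)$
$\left(-275174 + M{\left(-111 \right)}\right) + 98225 = \left(-275174 + \left(84 + \left(-111\right)^{2} - \frac{34608}{-111} - -45732\right)\right) + 98225 = \left(-275174 + \left(84 + 12321 - - \frac{11536}{37} + 45732\right)\right) + 98225 = \left(-275174 + \left(84 + 12321 + \frac{11536}{37} + 45732\right)\right) + 98225 = \left(-275174 + \frac{2162605}{37}\right) + 98225 = - \frac{8018833}{37} + 98225 = - \frac{4384508}{37}$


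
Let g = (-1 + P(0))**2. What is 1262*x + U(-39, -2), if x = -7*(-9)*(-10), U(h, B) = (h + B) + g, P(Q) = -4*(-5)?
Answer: -794740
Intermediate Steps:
P(Q) = 20
g = 361 (g = (-1 + 20)**2 = 19**2 = 361)
U(h, B) = 361 + B + h (U(h, B) = (h + B) + 361 = (B + h) + 361 = 361 + B + h)
x = -630 (x = 63*(-10) = -630)
1262*x + U(-39, -2) = 1262*(-630) + (361 - 2 - 39) = -795060 + 320 = -794740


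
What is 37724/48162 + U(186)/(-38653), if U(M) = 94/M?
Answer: 7533627399/9618296561 ≈ 0.78326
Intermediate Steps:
37724/48162 + U(186)/(-38653) = 37724/48162 + (94/186)/(-38653) = 37724*(1/48162) + (94*(1/186))*(-1/38653) = 18862/24081 + (47/93)*(-1/38653) = 18862/24081 - 47/3594729 = 7533627399/9618296561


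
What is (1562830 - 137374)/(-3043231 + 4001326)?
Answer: 158384/106455 ≈ 1.4878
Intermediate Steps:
(1562830 - 137374)/(-3043231 + 4001326) = 1425456/958095 = 1425456*(1/958095) = 158384/106455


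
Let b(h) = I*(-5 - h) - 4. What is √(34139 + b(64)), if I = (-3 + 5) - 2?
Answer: √34135 ≈ 184.76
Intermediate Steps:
I = 0 (I = 2 - 2 = 0)
b(h) = -4 (b(h) = 0*(-5 - h) - 4 = 0 - 4 = -4)
√(34139 + b(64)) = √(34139 - 4) = √34135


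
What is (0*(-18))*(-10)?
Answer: 0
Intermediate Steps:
(0*(-18))*(-10) = 0*(-10) = 0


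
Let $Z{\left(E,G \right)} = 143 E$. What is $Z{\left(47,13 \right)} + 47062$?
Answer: $53783$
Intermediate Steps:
$Z{\left(47,13 \right)} + 47062 = 143 \cdot 47 + 47062 = 6721 + 47062 = 53783$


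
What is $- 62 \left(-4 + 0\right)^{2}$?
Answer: $-992$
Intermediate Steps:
$- 62 \left(-4 + 0\right)^{2} = - 62 \left(-4\right)^{2} = \left(-62\right) 16 = -992$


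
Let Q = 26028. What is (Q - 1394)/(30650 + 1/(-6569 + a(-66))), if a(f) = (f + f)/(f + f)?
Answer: 161796112/201309199 ≈ 0.80372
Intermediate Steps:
a(f) = 1 (a(f) = (2*f)/((2*f)) = (2*f)*(1/(2*f)) = 1)
(Q - 1394)/(30650 + 1/(-6569 + a(-66))) = (26028 - 1394)/(30650 + 1/(-6569 + 1)) = 24634/(30650 + 1/(-6568)) = 24634/(30650 - 1/6568) = 24634/(201309199/6568) = 24634*(6568/201309199) = 161796112/201309199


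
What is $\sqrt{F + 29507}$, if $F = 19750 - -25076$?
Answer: $7 \sqrt{1517} \approx 272.64$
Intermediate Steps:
$F = 44826$ ($F = 19750 + 25076 = 44826$)
$\sqrt{F + 29507} = \sqrt{44826 + 29507} = \sqrt{74333} = 7 \sqrt{1517}$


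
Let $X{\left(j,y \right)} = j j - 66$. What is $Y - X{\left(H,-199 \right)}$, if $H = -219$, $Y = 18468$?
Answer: $-29427$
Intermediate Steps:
$X{\left(j,y \right)} = -66 + j^{2}$ ($X{\left(j,y \right)} = j^{2} - 66 = -66 + j^{2}$)
$Y - X{\left(H,-199 \right)} = 18468 - \left(-66 + \left(-219\right)^{2}\right) = 18468 - \left(-66 + 47961\right) = 18468 - 47895 = -29427$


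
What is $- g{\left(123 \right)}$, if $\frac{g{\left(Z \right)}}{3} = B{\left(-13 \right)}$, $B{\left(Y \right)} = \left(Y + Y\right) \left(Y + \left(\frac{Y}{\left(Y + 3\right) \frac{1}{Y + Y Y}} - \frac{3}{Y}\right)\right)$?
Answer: $\frac{74112}{5} \approx 14822.0$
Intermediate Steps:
$B{\left(Y \right)} = 2 Y \left(Y - \frac{3}{Y} + \frac{Y \left(Y + Y^{2}\right)}{3 + Y}\right)$ ($B{\left(Y \right)} = 2 Y \left(Y + \left(\frac{Y}{\left(3 + Y\right) \frac{1}{Y + Y^{2}}} - \frac{3}{Y}\right)\right) = 2 Y \left(Y + \left(\frac{Y}{\frac{1}{Y + Y^{2}} \left(3 + Y\right)} - \frac{3}{Y}\right)\right) = 2 Y \left(Y + \left(Y \frac{Y + Y^{2}}{3 + Y} - \frac{3}{Y}\right)\right) = 2 Y \left(Y + \left(\frac{Y \left(Y + Y^{2}\right)}{3 + Y} - \frac{3}{Y}\right)\right) = 2 Y \left(Y + \left(- \frac{3}{Y} + \frac{Y \left(Y + Y^{2}\right)}{3 + Y}\right)\right) = 2 Y \left(Y - \frac{3}{Y} + \frac{Y \left(Y + Y^{2}\right)}{3 + Y}\right)$)
$g{\left(Z \right)} = - \frac{74112}{5}$ ($g{\left(Z \right)} = 3 \frac{2 \left(-9 + \left(-13\right)^{4} - -39 + 2 \left(-13\right)^{3} + 3 \left(-13\right)^{2}\right)}{3 - 13} = 3 \frac{2 \left(-9 + 28561 + 39 + 2 \left(-2197\right) + 3 \cdot 169\right)}{-10} = 3 \cdot 2 \left(- \frac{1}{10}\right) \left(-9 + 28561 + 39 - 4394 + 507\right) = 3 \cdot 2 \left(- \frac{1}{10}\right) 24704 = 3 \left(- \frac{24704}{5}\right) = - \frac{74112}{5}$)
$- g{\left(123 \right)} = \left(-1\right) \left(- \frac{74112}{5}\right) = \frac{74112}{5}$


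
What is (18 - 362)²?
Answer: 118336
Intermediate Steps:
(18 - 362)² = (-344)² = 118336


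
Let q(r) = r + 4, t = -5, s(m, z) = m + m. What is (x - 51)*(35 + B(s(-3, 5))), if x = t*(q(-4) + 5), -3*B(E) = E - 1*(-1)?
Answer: -8360/3 ≈ -2786.7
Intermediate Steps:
s(m, z) = 2*m
B(E) = -⅓ - E/3 (B(E) = -(E - 1*(-1))/3 = -(E + 1)/3 = -(1 + E)/3 = -⅓ - E/3)
q(r) = 4 + r
x = -25 (x = -5*((4 - 4) + 5) = -5*(0 + 5) = -5*5 = -25)
(x - 51)*(35 + B(s(-3, 5))) = (-25 - 51)*(35 + (-⅓ - 2*(-3)/3)) = -76*(35 + (-⅓ - ⅓*(-6))) = -76*(35 + (-⅓ + 2)) = -76*(35 + 5/3) = -76*110/3 = -8360/3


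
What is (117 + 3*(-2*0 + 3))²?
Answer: 15876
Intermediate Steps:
(117 + 3*(-2*0 + 3))² = (117 + 3*(0 + 3))² = (117 + 3*3)² = (117 + 9)² = 126² = 15876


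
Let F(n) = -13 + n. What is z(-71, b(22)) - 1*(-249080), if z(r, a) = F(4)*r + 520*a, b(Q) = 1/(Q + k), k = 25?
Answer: 11737313/47 ≈ 2.4973e+5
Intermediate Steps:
b(Q) = 1/(25 + Q) (b(Q) = 1/(Q + 25) = 1/(25 + Q))
z(r, a) = -9*r + 520*a (z(r, a) = (-13 + 4)*r + 520*a = -9*r + 520*a)
z(-71, b(22)) - 1*(-249080) = (-9*(-71) + 520/(25 + 22)) - 1*(-249080) = (639 + 520/47) + 249080 = 30553/47 + 249080 = 11737313/47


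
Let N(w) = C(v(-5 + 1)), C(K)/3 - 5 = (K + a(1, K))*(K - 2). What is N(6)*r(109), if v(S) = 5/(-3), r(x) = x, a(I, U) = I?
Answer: 7303/3 ≈ 2434.3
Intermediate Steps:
v(S) = -5/3 (v(S) = 5*(-⅓) = -5/3)
C(K) = 15 + 3*(1 + K)*(-2 + K) (C(K) = 15 + 3*((K + 1)*(K - 2)) = 15 + 3*((1 + K)*(-2 + K)) = 15 + 3*(1 + K)*(-2 + K))
N(w) = 67/3 (N(w) = 9 - 3*(-5/3) + 3*(-5/3)² = 9 + 5 + 3*(25/9) = 9 + 5 + 25/3 = 67/3)
N(6)*r(109) = (67/3)*109 = 7303/3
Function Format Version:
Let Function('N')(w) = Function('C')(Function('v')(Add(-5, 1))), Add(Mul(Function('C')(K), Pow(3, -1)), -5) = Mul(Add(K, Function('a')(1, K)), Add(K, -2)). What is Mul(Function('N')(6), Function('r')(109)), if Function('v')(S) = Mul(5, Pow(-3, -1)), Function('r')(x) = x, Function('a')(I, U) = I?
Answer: Rational(7303, 3) ≈ 2434.3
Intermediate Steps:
Function('v')(S) = Rational(-5, 3) (Function('v')(S) = Mul(5, Rational(-1, 3)) = Rational(-5, 3))
Function('C')(K) = Add(15, Mul(3, Add(1, K), Add(-2, K))) (Function('C')(K) = Add(15, Mul(3, Mul(Add(K, 1), Add(K, -2)))) = Add(15, Mul(3, Mul(Add(1, K), Add(-2, K)))) = Add(15, Mul(3, Add(1, K), Add(-2, K))))
Function('N')(w) = Rational(67, 3) (Function('N')(w) = Add(9, Mul(-3, Rational(-5, 3)), Mul(3, Pow(Rational(-5, 3), 2))) = Add(9, 5, Mul(3, Rational(25, 9))) = Add(9, 5, Rational(25, 3)) = Rational(67, 3))
Mul(Function('N')(6), Function('r')(109)) = Mul(Rational(67, 3), 109) = Rational(7303, 3)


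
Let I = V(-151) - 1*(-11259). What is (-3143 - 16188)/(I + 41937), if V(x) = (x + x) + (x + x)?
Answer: -19331/52592 ≈ -0.36757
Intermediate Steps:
V(x) = 4*x (V(x) = 2*x + 2*x = 4*x)
I = 10655 (I = 4*(-151) - 1*(-11259) = -604 + 11259 = 10655)
(-3143 - 16188)/(I + 41937) = (-3143 - 16188)/(10655 + 41937) = -19331/52592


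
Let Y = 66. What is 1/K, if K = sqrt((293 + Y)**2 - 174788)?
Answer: -I*sqrt(45907)/45907 ≈ -0.0046672*I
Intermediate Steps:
K = I*sqrt(45907) (K = sqrt((293 + 66)**2 - 174788) = sqrt(359**2 - 174788) = sqrt(128881 - 174788) = sqrt(-45907) = I*sqrt(45907) ≈ 214.26*I)
1/K = 1/(I*sqrt(45907)) = -I*sqrt(45907)/45907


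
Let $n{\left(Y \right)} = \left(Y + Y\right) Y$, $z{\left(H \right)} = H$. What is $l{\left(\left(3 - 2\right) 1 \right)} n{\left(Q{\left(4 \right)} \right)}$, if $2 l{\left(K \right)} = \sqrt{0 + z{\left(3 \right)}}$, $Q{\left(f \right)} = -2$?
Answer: $4 \sqrt{3} \approx 6.9282$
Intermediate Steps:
$n{\left(Y \right)} = 2 Y^{2}$ ($n{\left(Y \right)} = 2 Y Y = 2 Y^{2}$)
$l{\left(K \right)} = \frac{\sqrt{3}}{2}$ ($l{\left(K \right)} = \frac{\sqrt{0 + 3}}{2} = \frac{\sqrt{3}}{2}$)
$l{\left(\left(3 - 2\right) 1 \right)} n{\left(Q{\left(4 \right)} \right)} = \frac{\sqrt{3}}{2} \cdot 2 \left(-2\right)^{2} = \frac{\sqrt{3}}{2} \cdot 2 \cdot 4 = \frac{\sqrt{3}}{2} \cdot 8 = 4 \sqrt{3}$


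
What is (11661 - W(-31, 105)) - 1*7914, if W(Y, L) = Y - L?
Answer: 3883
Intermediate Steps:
(11661 - W(-31, 105)) - 1*7914 = (11661 - (-31 - 1*105)) - 1*7914 = (11661 - (-31 - 105)) - 7914 = (11661 - 1*(-136)) - 7914 = (11661 + 136) - 7914 = 11797 - 7914 = 3883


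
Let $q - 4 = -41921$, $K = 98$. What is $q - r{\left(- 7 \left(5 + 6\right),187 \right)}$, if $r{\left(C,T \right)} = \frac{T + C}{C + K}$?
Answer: $- \frac{880367}{21} \approx -41922.0$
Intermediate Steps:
$r{\left(C,T \right)} = \frac{C + T}{98 + C}$ ($r{\left(C,T \right)} = \frac{T + C}{C + 98} = \frac{C + T}{98 + C}$)
$q = -41917$ ($q = 4 - 41921 = -41917$)
$q - r{\left(- 7 \left(5 + 6\right),187 \right)} = -41917 - \frac{- 7 \left(5 + 6\right) + 187}{98 - 7 \left(5 + 6\right)} = -41917 - \frac{\left(-7\right) 11 + 187}{98 - 77} = -41917 - \frac{-77 + 187}{98 - 77} = -41917 - \frac{1}{21} \cdot 110 = -41917 - \frac{110}{21} = - \frac{880367}{21}$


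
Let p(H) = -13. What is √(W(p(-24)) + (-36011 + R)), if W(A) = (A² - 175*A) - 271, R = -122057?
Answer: I*√155895 ≈ 394.84*I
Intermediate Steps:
W(A) = -271 + A² - 175*A
√(W(p(-24)) + (-36011 + R)) = √((-271 + (-13)² - 175*(-13)) + (-36011 - 122057)) = √((-271 + 169 + 2275) - 158068) = √(2173 - 158068) = √(-155895) = I*√155895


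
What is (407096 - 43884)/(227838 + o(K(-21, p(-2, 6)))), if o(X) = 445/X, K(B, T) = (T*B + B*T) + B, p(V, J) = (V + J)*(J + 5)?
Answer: 7627452/4784593 ≈ 1.5942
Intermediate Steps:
p(V, J) = (5 + J)*(J + V) (p(V, J) = (J + V)*(5 + J) = (5 + J)*(J + V))
K(B, T) = B + 2*B*T (K(B, T) = (B*T + B*T) + B = 2*B*T + B = B + 2*B*T)
(407096 - 43884)/(227838 + o(K(-21, p(-2, 6)))) = (407096 - 43884)/(227838 + 445/((-21*(1 + 2*(6² + 5*6 + 5*(-2) + 6*(-2)))))) = 363212/(227838 + 445/((-21*(1 + 2*(36 + 30 - 10 - 12))))) = 363212/(227838 + 445/((-21*(1 + 2*44)))) = 363212/(227838 + 445/((-21*(1 + 88)))) = 363212/(227838 + 445/((-21*89))) = 363212/(227838 + 445/(-1869)) = 363212/(227838 + 445*(-1/1869)) = 363212/(227838 - 5/21) = 363212/(4784593/21) = 363212*(21/4784593) = 7627452/4784593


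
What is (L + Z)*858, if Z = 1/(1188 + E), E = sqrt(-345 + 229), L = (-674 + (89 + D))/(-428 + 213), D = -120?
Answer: 42699859488/15173195 - 429*I*sqrt(29)/352865 ≈ 2814.2 - 0.0065471*I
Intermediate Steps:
L = 141/43 (L = (-674 + (89 - 120))/(-428 + 213) = (-674 - 31)/(-215) = -705*(-1/215) = 141/43 ≈ 3.2791)
E = 2*I*sqrt(29) (E = sqrt(-116) = 2*I*sqrt(29) ≈ 10.77*I)
Z = 1/(1188 + 2*I*sqrt(29)) ≈ 0.00084168 - 7.631e-6*I
(L + Z)*858 = (141/43 + (297/352865 - I*sqrt(29)/705730))*858 = (49766736/15173195 - I*sqrt(29)/705730)*858 = 42699859488/15173195 - 429*I*sqrt(29)/352865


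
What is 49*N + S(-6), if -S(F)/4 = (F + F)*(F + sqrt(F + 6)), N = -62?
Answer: -3326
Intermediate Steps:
S(F) = -8*F*(F + sqrt(6 + F)) (S(F) = -4*(F + F)*(F + sqrt(F + 6)) = -4*2*F*(F + sqrt(6 + F)) = -8*F*(F + sqrt(6 + F)))
49*N + S(-6) = 49*(-62) - 8*(-6)*(-6 + sqrt(6 - 6)) = -3038 - 8*(-6)*(-6 + sqrt(0)) = -3038 - 8*(-6)*(-6 + 0) = -3038 - 8*(-6)*(-6) = -3038 - 288 = -3326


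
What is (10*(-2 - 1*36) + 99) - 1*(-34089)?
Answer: 33808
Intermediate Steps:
(10*(-2 - 1*36) + 99) - 1*(-34089) = (10*(-2 - 36) + 99) + 34089 = (10*(-38) + 99) + 34089 = (-380 + 99) + 34089 = -281 + 34089 = 33808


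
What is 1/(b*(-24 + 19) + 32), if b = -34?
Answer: 1/202 ≈ 0.0049505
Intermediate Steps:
1/(b*(-24 + 19) + 32) = 1/(-34*(-24 + 19) + 32) = 1/(-34*(-5) + 32) = 1/(170 + 32) = 1/202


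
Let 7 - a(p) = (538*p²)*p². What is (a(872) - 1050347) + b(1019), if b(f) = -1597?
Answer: -311062900223265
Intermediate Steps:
a(p) = 7 - 538*p⁴ (a(p) = 7 - 538*p²*p² = 7 - 538*p⁴)
(a(872) - 1050347) + b(1019) = ((7 - 538*872⁴) - 1050347) - 1597 = ((7 - 538*578183827456) - 1050347) - 1597 = ((7 - 311062899171328) - 1050347) - 1597 = (-311062899171321 - 1050347) - 1597 = -311062900221668 - 1597 = -311062900223265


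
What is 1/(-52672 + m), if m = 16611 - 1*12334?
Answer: -1/48395 ≈ -2.0663e-5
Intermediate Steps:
m = 4277 (m = 16611 - 12334 = 4277)
1/(-52672 + m) = 1/(-52672 + 4277) = 1/(-48395) = -1/48395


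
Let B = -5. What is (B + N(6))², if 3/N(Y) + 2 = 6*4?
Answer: 11449/484 ≈ 23.655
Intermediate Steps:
N(Y) = 3/22 (N(Y) = 3/(-2 + 6*4) = 3/(-2 + 24) = 3/22)
(B + N(6))² = (-5 + 3/22)² = (-107/22)² = 11449/484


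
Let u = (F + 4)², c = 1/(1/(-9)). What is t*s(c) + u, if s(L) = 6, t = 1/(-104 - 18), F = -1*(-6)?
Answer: 6097/61 ≈ 99.951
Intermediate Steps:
c = -9 (c = 1/(1*(-⅑)) = 1/(-⅑) = -9)
F = 6
t = -1/122 (t = 1/(-122) = -1/122 ≈ -0.0081967)
u = 100 (u = (6 + 4)² = 10² = 100)
t*s(c) + u = -1/122*6 + 100 = -3/61 + 100 = 6097/61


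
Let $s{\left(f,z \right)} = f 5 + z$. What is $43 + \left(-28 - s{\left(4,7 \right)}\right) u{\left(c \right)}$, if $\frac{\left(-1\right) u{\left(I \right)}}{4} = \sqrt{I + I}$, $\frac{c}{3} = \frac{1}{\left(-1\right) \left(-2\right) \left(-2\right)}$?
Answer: $43 + 110 i \sqrt{6} \approx 43.0 + 269.44 i$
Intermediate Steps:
$s{\left(f,z \right)} = z + 5 f$ ($s{\left(f,z \right)} = 5 f + z = z + 5 f$)
$c = - \frac{3}{4}$ ($c = \frac{3}{\left(-1\right) \left(-2\right) \left(-2\right)} = \frac{3}{2 \left(-2\right)} = \frac{3}{-4} = 3 \left(- \frac{1}{4}\right) = - \frac{3}{4} \approx -0.75$)
$u{\left(I \right)} = - 4 \sqrt{2} \sqrt{I}$ ($u{\left(I \right)} = - 4 \sqrt{I + I} = - 4 \sqrt{2 I} = - 4 \sqrt{2} \sqrt{I}$)
$43 + \left(-28 - s{\left(4,7 \right)}\right) u{\left(c \right)} = 43 + \left(-28 - \left(7 + 5 \cdot 4\right)\right) \left(- 4 \sqrt{2} \sqrt{- \frac{3}{4}}\right) = 43 + \left(-28 - \left(7 + 20\right)\right) \left(- 4 \sqrt{2} \frac{i \sqrt{3}}{2}\right) = 43 + \left(-28 - 27\right) \left(- 2 i \sqrt{6}\right) = 43 - 55 \left(- 2 i \sqrt{6}\right) = 43 + 110 i \sqrt{6}$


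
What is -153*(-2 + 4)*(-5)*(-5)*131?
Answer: -1002150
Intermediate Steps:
-153*(-2 + 4)*(-5)*(-5)*131 = -153*2*(-5)*(-5)*131 = -(-1530)*(-5)*131 = -153*50*131 = -7650*131 = -1002150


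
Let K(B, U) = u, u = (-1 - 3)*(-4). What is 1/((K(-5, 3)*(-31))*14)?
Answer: -1/6944 ≈ -0.00014401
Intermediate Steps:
u = 16 (u = -4*(-4) = 16)
K(B, U) = 16
1/((K(-5, 3)*(-31))*14) = 1/((16*(-31))*14) = 1/(-496*14) = 1/(-6944) = -1/6944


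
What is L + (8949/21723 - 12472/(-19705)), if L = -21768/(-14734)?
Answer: 2651315935509/1051152328135 ≈ 2.5223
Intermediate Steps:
L = 10884/7367 (L = -21768*(-1/14734) = 10884/7367 ≈ 1.4774)
L + (8949/21723 - 12472/(-19705)) = 10884/7367 + (8949/21723 - 12472/(-19705)) = 10884/7367 + (8949*(1/21723) - 12472*(-1/19705)) = 10884/7367 + (2983/7241 + 12472/19705) = 10884/7367 + 149089767/142683905 = 2651315935509/1051152328135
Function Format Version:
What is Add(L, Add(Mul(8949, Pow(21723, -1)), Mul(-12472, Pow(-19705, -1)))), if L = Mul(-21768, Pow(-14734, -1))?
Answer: Rational(2651315935509, 1051152328135) ≈ 2.5223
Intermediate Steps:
L = Rational(10884, 7367) (L = Mul(-21768, Rational(-1, 14734)) = Rational(10884, 7367) ≈ 1.4774)
Add(L, Add(Mul(8949, Pow(21723, -1)), Mul(-12472, Pow(-19705, -1)))) = Add(Rational(10884, 7367), Add(Mul(8949, Pow(21723, -1)), Mul(-12472, Pow(-19705, -1)))) = Add(Rational(10884, 7367), Add(Mul(8949, Rational(1, 21723)), Mul(-12472, Rational(-1, 19705)))) = Add(Rational(10884, 7367), Add(Rational(2983, 7241), Rational(12472, 19705))) = Add(Rational(10884, 7367), Rational(149089767, 142683905)) = Rational(2651315935509, 1051152328135)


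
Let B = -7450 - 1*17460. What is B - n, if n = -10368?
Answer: -14542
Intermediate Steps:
B = -24910 (B = -7450 - 17460 = -24910)
B - n = -24910 - 1*(-10368) = -24910 + 10368 = -14542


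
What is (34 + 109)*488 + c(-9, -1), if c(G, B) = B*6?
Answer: 69778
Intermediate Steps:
c(G, B) = 6*B
(34 + 109)*488 + c(-9, -1) = (34 + 109)*488 + 6*(-1) = 143*488 - 6 = 69784 - 6 = 69778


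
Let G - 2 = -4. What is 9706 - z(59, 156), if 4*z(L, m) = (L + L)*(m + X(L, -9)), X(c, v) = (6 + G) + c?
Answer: 6491/2 ≈ 3245.5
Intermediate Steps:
G = -2 (G = 2 - 4 = -2)
X(c, v) = 4 + c (X(c, v) = (6 - 2) + c = 4 + c)
z(L, m) = L*(4 + L + m)/2 (z(L, m) = ((L + L)*(m + (4 + L)))/4 = ((2*L)*(4 + L + m))/4 = (2*L*(4 + L + m))/4 = L*(4 + L + m)/2)
9706 - z(59, 156) = 9706 - 59*(4 + 59 + 156)/2 = 9706 - 59*219/2 = 9706 - 1*12921/2 = 9706 - 12921/2 = 6491/2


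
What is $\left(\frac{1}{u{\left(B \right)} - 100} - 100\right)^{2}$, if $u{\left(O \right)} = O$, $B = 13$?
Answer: $\frac{75707401}{7569} \approx 10002.0$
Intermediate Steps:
$\left(\frac{1}{u{\left(B \right)} - 100} - 100\right)^{2} = \left(\frac{1}{13 - 100} - 100\right)^{2} = \left(\frac{1}{-87} - 100\right)^{2} = \left(- \frac{1}{87} - 100\right)^{2} = \left(- \frac{8701}{87}\right)^{2} = \frac{75707401}{7569}$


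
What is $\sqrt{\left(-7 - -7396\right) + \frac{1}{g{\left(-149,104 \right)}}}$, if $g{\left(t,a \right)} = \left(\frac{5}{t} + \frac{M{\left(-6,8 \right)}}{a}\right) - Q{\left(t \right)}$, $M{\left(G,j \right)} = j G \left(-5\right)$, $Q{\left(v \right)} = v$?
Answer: $\frac{\sqrt{634416770141902}}{293018} \approx 85.959$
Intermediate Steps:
$M{\left(G,j \right)} = - 5 G j$ ($M{\left(G,j \right)} = G j \left(-5\right) = - 5 G j$)
$g{\left(t,a \right)} = - t + \frac{5}{t} + \frac{240}{a}$ ($g{\left(t,a \right)} = \left(\frac{5}{t} + \frac{\left(-5\right) \left(-6\right) 8}{a}\right) - t = \left(\frac{5}{t} + \frac{240}{a}\right) - t = - t + \frac{5}{t} + \frac{240}{a}$)
$\sqrt{\left(-7 - -7396\right) + \frac{1}{g{\left(-149,104 \right)}}} = \sqrt{\left(-7 - -7396\right) + \frac{1}{\left(-1\right) \left(-149\right) + \frac{5}{-149} + \frac{240}{104}}} = \sqrt{\left(-7 + 7396\right) + \frac{1}{149 + 5 \left(- \frac{1}{149}\right) + 240 \cdot \frac{1}{104}}} = \sqrt{7389 + \frac{1}{149 - \frac{5}{149} + \frac{30}{13}}} = \sqrt{7389 + \frac{1}{\frac{293018}{1937}}} = \sqrt{7389 + \frac{1937}{293018}} = \sqrt{\frac{2165111939}{293018}} = \frac{\sqrt{634416770141902}}{293018}$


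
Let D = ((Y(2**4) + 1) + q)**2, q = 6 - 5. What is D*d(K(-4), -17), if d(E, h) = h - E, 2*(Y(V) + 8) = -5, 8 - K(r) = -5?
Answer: -4335/2 ≈ -2167.5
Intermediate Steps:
K(r) = 13 (K(r) = 8 - 1*(-5) = 8 + 5 = 13)
Y(V) = -21/2 (Y(V) = -8 + (1/2)*(-5) = -8 - 5/2 = -21/2)
q = 1
D = 289/4 (D = ((-21/2 + 1) + 1)**2 = (-19/2 + 1)**2 = (-17/2)**2 = 289/4 ≈ 72.250)
D*d(K(-4), -17) = 289*(-17 - 1*13)/4 = 289*(-17 - 13)/4 = (289/4)*(-30) = -4335/2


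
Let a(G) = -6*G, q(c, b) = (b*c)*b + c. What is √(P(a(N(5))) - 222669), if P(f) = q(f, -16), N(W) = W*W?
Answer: 7*I*√5331 ≈ 511.1*I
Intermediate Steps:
N(W) = W²
q(c, b) = c + c*b² (q(c, b) = c*b² + c = c + c*b²)
P(f) = 257*f (P(f) = f*(1 + (-16)²) = f*(1 + 256) = f*257 = 257*f)
√(P(a(N(5))) - 222669) = √(257*(-6*5²) - 222669) = √(257*(-6*25) - 222669) = √(257*(-150) - 222669) = √(-38550 - 222669) = √(-261219) = 7*I*√5331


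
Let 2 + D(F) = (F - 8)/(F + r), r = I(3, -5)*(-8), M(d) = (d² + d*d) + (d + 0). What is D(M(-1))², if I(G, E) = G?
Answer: 1521/529 ≈ 2.8752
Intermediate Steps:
M(d) = d + 2*d² (M(d) = (d² + d²) + d = 2*d² + d = d + 2*d²)
r = -24 (r = 3*(-8) = -24)
D(F) = -2 + (-8 + F)/(-24 + F) (D(F) = -2 + (F - 8)/(F - 24) = -2 + (-8 + F)/(-24 + F))
D(M(-1))² = ((40 - (-1)*(1 + 2*(-1)))/(-24 - (1 + 2*(-1))))² = ((40 - (-1)*(1 - 2))/(-24 - (1 - 2)))² = ((40 - (-1)*(-1))/(-24 - 1*(-1)))² = ((40 - 1*1)/(-24 + 1))² = ((40 - 1)/(-23))² = (-1/23*39)² = (-39/23)² = 1521/529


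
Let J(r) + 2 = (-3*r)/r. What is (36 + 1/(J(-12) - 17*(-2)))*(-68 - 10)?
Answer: -81510/29 ≈ -2810.7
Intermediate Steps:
J(r) = -5 (J(r) = -2 + (-3*r)/r = -2 - 3 = -5)
(36 + 1/(J(-12) - 17*(-2)))*(-68 - 10) = (36 + 1/(-5 - 17*(-2)))*(-68 - 10) = (36 + 1/(-5 + 34))*(-78) = (36 + 1/29)*(-78) = (1045/29)*(-78) = -81510/29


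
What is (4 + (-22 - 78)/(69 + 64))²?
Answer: 186624/17689 ≈ 10.550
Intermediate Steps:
(4 + (-22 - 78)/(69 + 64))² = (4 - 100/133)² = (432/133)² = 186624/17689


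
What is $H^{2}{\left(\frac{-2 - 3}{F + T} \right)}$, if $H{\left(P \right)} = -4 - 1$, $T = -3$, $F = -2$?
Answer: $25$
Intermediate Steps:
$H{\left(P \right)} = -5$
$H^{2}{\left(\frac{-2 - 3}{F + T} \right)} = \left(-5\right)^{2} = 25$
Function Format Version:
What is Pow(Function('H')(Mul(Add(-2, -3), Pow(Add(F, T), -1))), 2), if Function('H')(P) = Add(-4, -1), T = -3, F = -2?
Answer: 25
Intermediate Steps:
Function('H')(P) = -5
Pow(Function('H')(Mul(Add(-2, -3), Pow(Add(F, T), -1))), 2) = Pow(-5, 2) = 25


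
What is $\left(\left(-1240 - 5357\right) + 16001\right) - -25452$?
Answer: $34856$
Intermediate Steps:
$\left(\left(-1240 - 5357\right) + 16001\right) - -25452 = \left(\left(-1240 - 5357\right) + 16001\right) + 25452 = \left(-6597 + 16001\right) + 25452 = 9404 + 25452 = 34856$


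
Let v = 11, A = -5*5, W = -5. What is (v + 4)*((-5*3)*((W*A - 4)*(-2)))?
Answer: 54450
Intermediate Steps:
A = -25
(v + 4)*((-5*3)*((W*A - 4)*(-2))) = (11 + 4)*((-5*3)*((-5*(-25) - 4)*(-2))) = 15*(-15*(125 - 4)*(-2)) = 15*(-1815*(-2)) = 15*(-15*(-242)) = 15*3630 = 54450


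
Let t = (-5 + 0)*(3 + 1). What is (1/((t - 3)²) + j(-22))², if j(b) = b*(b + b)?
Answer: 262218757329/279841 ≈ 9.3703e+5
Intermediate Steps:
j(b) = 2*b² (j(b) = b*(2*b) = 2*b²)
t = -20 (t = -5*4 = -20)
(1/((t - 3)²) + j(-22))² = (1/((-20 - 3)²) + 2*(-22)²)² = (1/((-23)²) + 2*484)² = (1/529 + 968)² = (512073/529)² = 262218757329/279841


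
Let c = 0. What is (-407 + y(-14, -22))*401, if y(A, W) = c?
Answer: -163207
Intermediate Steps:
y(A, W) = 0
(-407 + y(-14, -22))*401 = (-407 + 0)*401 = -407*401 = -163207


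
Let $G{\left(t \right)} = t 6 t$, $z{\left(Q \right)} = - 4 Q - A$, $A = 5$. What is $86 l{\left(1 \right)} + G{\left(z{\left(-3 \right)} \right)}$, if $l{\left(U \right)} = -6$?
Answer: $-222$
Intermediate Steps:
$z{\left(Q \right)} = -5 - 4 Q$ ($z{\left(Q \right)} = - 4 Q - 5 = -5 - 4 Q$)
$G{\left(t \right)} = 6 t^{2}$ ($G{\left(t \right)} = 6 t t = 6 t^{2}$)
$86 l{\left(1 \right)} + G{\left(z{\left(-3 \right)} \right)} = 86 \left(-6\right) + 6 \left(-5 - -12\right)^{2} = -516 + 6 \left(-5 + 12\right)^{2} = -516 + 6 \cdot 7^{2} = -516 + 6 \cdot 49 = -516 + 294 = -222$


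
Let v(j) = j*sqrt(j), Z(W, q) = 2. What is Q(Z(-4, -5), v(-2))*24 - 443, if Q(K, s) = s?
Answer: -443 - 48*I*sqrt(2) ≈ -443.0 - 67.882*I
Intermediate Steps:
v(j) = j**(3/2)
Q(Z(-4, -5), v(-2))*24 - 443 = (-2)**(3/2)*24 - 443 = -2*I*sqrt(2)*24 - 443 = -48*I*sqrt(2) - 443 = -443 - 48*I*sqrt(2)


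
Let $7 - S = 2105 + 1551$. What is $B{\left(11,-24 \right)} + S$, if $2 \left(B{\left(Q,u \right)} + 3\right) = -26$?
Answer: $-3665$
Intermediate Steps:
$S = -3649$ ($S = 7 - \left(2105 + 1551\right) = 7 - 3656 = -3649$)
$B{\left(Q,u \right)} = -16$ ($B{\left(Q,u \right)} = -3 + \frac{1}{2} \left(-26\right) = -3 - 13 = -16$)
$B{\left(11,-24 \right)} + S = -16 - 3649 = -3665$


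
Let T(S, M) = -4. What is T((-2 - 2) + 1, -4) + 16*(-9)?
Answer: -148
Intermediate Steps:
T((-2 - 2) + 1, -4) + 16*(-9) = -4 + 16*(-9) = -4 - 144 = -148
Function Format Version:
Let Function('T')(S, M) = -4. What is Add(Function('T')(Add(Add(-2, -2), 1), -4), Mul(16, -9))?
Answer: -148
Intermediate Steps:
Add(Function('T')(Add(Add(-2, -2), 1), -4), Mul(16, -9)) = Add(-4, Mul(16, -9)) = Add(-4, -144) = -148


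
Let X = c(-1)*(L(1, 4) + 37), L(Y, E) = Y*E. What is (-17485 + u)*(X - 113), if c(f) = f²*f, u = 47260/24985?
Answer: 13453916322/4997 ≈ 2.6924e+6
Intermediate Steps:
u = 9452/4997 (u = 47260*(1/24985) = 9452/4997 ≈ 1.8915)
c(f) = f³
L(Y, E) = E*Y
X = -41 (X = (-1)³*(4*1 + 37) = -(4 + 37) = -1*41 = -41)
(-17485 + u)*(X - 113) = (-17485 + 9452/4997)*(-41 - 113) = -87363093/4997*(-154) = 13453916322/4997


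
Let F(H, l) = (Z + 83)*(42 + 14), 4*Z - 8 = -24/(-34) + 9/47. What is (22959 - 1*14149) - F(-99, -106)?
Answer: 3225912/799 ≈ 4037.4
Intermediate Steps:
Z = 7109/3196 (Z = 2 + (-24/(-34) + 9/47)/4 = 2 + (-24*(-1/34) + 9*(1/47))/4 = 2 + (12/17 + 9/47)/4 = 2 + (1/4)*(717/799) = 2 + 717/3196 = 7109/3196 ≈ 2.2243)
F(H, l) = 3813278/799 (F(H, l) = (7109/3196 + 83)*(42 + 14) = (272377/3196)*56 = 3813278/799)
(22959 - 1*14149) - F(-99, -106) = (22959 - 1*14149) - 1*3813278/799 = (22959 - 14149) - 3813278/799 = 8810 - 3813278/799 = 3225912/799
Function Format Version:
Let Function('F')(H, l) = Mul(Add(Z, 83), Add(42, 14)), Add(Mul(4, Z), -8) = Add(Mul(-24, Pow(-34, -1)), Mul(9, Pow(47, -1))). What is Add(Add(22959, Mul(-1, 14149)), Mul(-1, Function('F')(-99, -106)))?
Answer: Rational(3225912, 799) ≈ 4037.4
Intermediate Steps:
Z = Rational(7109, 3196) (Z = Add(2, Mul(Rational(1, 4), Add(Mul(-24, Pow(-34, -1)), Mul(9, Pow(47, -1))))) = Add(2, Mul(Rational(1, 4), Add(Mul(-24, Rational(-1, 34)), Mul(9, Rational(1, 47))))) = Add(2, Mul(Rational(1, 4), Add(Rational(12, 17), Rational(9, 47)))) = Add(2, Mul(Rational(1, 4), Rational(717, 799))) = Add(2, Rational(717, 3196)) = Rational(7109, 3196) ≈ 2.2243)
Function('F')(H, l) = Rational(3813278, 799) (Function('F')(H, l) = Mul(Add(Rational(7109, 3196), 83), Add(42, 14)) = Mul(Rational(272377, 3196), 56) = Rational(3813278, 799))
Add(Add(22959, Mul(-1, 14149)), Mul(-1, Function('F')(-99, -106))) = Add(Add(22959, Mul(-1, 14149)), Mul(-1, Rational(3813278, 799))) = Add(Add(22959, -14149), Rational(-3813278, 799)) = Add(8810, Rational(-3813278, 799)) = Rational(3225912, 799)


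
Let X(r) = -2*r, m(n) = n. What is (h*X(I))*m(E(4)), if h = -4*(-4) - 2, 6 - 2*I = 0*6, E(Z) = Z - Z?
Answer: 0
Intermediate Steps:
E(Z) = 0
I = 3 (I = 3 - 0*6 = 3 - ½*0 = 3 + 0 = 3)
h = 14 (h = 16 - 2 = 14)
(h*X(I))*m(E(4)) = (14*(-2*3))*0 = (14*(-6))*0 = -84*0 = 0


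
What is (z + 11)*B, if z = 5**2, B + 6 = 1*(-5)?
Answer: -396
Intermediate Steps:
B = -11 (B = -6 + 1*(-5) = -6 - 5 = -11)
z = 25
(z + 11)*B = (25 + 11)*(-11) = 36*(-11) = -396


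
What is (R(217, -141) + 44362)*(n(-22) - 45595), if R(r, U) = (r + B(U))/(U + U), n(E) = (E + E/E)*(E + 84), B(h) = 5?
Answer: -97779166369/47 ≈ -2.0804e+9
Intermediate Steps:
n(E) = (1 + E)*(84 + E) (n(E) = (E + 1)*(84 + E) = (1 + E)*(84 + E))
R(r, U) = (5 + r)/(2*U) (R(r, U) = (r + 5)/(U + U) = (5 + r)/((2*U)) = (5 + r)*(1/(2*U)) = (5 + r)/(2*U))
(R(217, -141) + 44362)*(n(-22) - 45595) = ((½)*(5 + 217)/(-141) + 44362)*((84 + (-22)² + 85*(-22)) - 45595) = ((½)*(-1/141)*222 + 44362)*((84 + 484 - 1870) - 45595) = (-37/47 + 44362)*(-1302 - 45595) = (2084977/47)*(-46897) = -97779166369/47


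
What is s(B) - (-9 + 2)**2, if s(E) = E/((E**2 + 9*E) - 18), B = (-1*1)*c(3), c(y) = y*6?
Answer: -393/8 ≈ -49.125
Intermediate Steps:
c(y) = 6*y
B = -18 (B = (-1*1)*(6*3) = -1*18 = -18)
s(E) = E/(-18 + E**2 + 9*E)
s(B) - (-9 + 2)**2 = -18/(-18 + (-18)**2 + 9*(-18)) - (-9 + 2)**2 = -18/(-18 + 324 - 162) - 1*(-7)**2 = -18/144 - 1*49 = -18*1/144 - 49 = -1/8 - 49 = -393/8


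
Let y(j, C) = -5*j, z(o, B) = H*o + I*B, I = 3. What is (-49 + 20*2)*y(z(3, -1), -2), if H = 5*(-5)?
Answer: -3510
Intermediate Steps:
H = -25
z(o, B) = -25*o + 3*B
(-49 + 20*2)*y(z(3, -1), -2) = (-49 + 20*2)*(-5*(-25*3 + 3*(-1))) = (-49 + 40)*(-5*(-75 - 3)) = -(-45)*(-78) = -9*390 = -3510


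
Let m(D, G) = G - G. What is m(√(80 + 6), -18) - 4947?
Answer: -4947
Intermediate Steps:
m(D, G) = 0
m(√(80 + 6), -18) - 4947 = 0 - 4947 = -4947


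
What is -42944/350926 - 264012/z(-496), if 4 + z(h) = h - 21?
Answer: 46313150644/91416223 ≈ 506.62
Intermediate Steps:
z(h) = -25 + h (z(h) = -4 + (h - 21) = -4 + (-21 + h) = -25 + h)
-42944/350926 - 264012/z(-496) = -42944/350926 - 264012/(-25 - 496) = -42944*1/350926 - 264012/(-521) = -21472/175463 - 264012*(-1/521) = -21472/175463 + 264012/521 = 46313150644/91416223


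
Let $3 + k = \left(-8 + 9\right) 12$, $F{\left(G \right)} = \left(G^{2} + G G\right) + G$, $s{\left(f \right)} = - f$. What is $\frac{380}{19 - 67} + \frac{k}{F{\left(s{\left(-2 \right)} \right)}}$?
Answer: $- \frac{421}{60} \approx -7.0167$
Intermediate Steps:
$F{\left(G \right)} = G + 2 G^{2}$ ($F{\left(G \right)} = \left(G^{2} + G^{2}\right) + G = 2 G^{2} + G = G + 2 G^{2}$)
$k = 9$ ($k = -3 + \left(-8 + 9\right) 12 = -3 + 1 \cdot 12 = -3 + 12 = 9$)
$\frac{380}{19 - 67} + \frac{k}{F{\left(s{\left(-2 \right)} \right)}} = \frac{380}{19 - 67} + \frac{9}{\left(-1\right) \left(-2\right) \left(1 + 2 \left(\left(-1\right) \left(-2\right)\right)\right)} = \frac{380}{19 - 67} + \frac{9}{2 \left(1 + 2 \cdot 2\right)} = \frac{380}{-48} + \frac{9}{2 \left(1 + 4\right)} = 380 \left(- \frac{1}{48}\right) + \frac{9}{2 \cdot 5} = - \frac{95}{12} + \frac{9}{10} = - \frac{421}{60}$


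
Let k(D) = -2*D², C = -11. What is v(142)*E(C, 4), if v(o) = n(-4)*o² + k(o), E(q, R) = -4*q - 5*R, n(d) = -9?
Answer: -5323296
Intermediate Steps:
E(q, R) = -5*R - 4*q
v(o) = -11*o² (v(o) = -9*o² - 2*o² = -11*o²)
v(142)*E(C, 4) = (-11*142²)*(-5*4 - 4*(-11)) = (-11*20164)*(-20 + 44) = -221804*24 = -5323296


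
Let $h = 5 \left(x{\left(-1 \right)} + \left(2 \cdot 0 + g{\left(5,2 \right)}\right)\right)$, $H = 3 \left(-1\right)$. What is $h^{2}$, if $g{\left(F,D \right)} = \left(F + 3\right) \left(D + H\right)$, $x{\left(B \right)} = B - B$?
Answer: $1600$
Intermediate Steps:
$x{\left(B \right)} = 0$
$H = -3$
$g{\left(F,D \right)} = \left(-3 + D\right) \left(3 + F\right)$ ($g{\left(F,D \right)} = \left(F + 3\right) \left(D - 3\right) = \left(3 + F\right) \left(-3 + D\right) = \left(-3 + D\right) \left(3 + F\right)$)
$h = -40$ ($h = 5 \left(0 + \left(2 \cdot 0 + \left(-9 - 15 + 3 \cdot 2 + 2 \cdot 5\right)\right)\right) = 5 \left(0 + \left(0 + \left(-9 - 15 + 6 + 10\right)\right)\right) = 5 \left(0 + \left(0 - 8\right)\right) = 5 \left(0 - 8\right) = 5 \left(-8\right) = -40$)
$h^{2} = \left(-40\right)^{2} = 1600$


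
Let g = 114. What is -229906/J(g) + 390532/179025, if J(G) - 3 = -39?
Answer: 6862163467/1074150 ≈ 6388.5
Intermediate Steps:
J(G) = -36 (J(G) = 3 - 39 = -36)
-229906/J(g) + 390532/179025 = -229906/(-36) + 390532/179025 = -229906*(-1/36) + 390532*(1/179025) = 114953/18 + 390532/179025 = 6862163467/1074150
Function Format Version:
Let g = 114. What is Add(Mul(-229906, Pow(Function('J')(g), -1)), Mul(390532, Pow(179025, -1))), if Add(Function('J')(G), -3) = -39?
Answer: Rational(6862163467, 1074150) ≈ 6388.5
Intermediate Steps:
Function('J')(G) = -36 (Function('J')(G) = Add(3, -39) = -36)
Add(Mul(-229906, Pow(Function('J')(g), -1)), Mul(390532, Pow(179025, -1))) = Add(Mul(-229906, Pow(-36, -1)), Mul(390532, Pow(179025, -1))) = Add(Mul(-229906, Rational(-1, 36)), Mul(390532, Rational(1, 179025))) = Add(Rational(114953, 18), Rational(390532, 179025)) = Rational(6862163467, 1074150)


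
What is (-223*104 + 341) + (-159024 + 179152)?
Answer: -2723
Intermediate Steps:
(-223*104 + 341) + (-159024 + 179152) = (-23192 + 341) + 20128 = -22851 + 20128 = -2723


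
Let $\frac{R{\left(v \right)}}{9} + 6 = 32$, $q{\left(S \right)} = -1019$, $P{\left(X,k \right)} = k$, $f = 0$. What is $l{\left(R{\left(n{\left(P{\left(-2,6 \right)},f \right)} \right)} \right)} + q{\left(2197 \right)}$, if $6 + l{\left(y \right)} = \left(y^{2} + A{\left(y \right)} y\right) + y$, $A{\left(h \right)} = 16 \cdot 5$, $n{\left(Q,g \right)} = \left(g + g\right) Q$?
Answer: $72685$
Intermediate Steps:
$n{\left(Q,g \right)} = 2 Q g$ ($n{\left(Q,g \right)} = 2 g Q = 2 Q g$)
$R{\left(v \right)} = 234$ ($R{\left(v \right)} = -54 + 9 \cdot 32 = -54 + 288 = 234$)
$A{\left(h \right)} = 80$
$l{\left(y \right)} = -6 + y^{2} + 81 y$ ($l{\left(y \right)} = -6 + \left(\left(y^{2} + 80 y\right) + y\right) = -6 + \left(y^{2} + 81 y\right) = -6 + y^{2} + 81 y$)
$l{\left(R{\left(n{\left(P{\left(-2,6 \right)},f \right)} \right)} \right)} + q{\left(2197 \right)} = \left(-6 + 234^{2} + 81 \cdot 234\right) - 1019 = \left(-6 + 54756 + 18954\right) - 1019 = 73704 - 1019 = 72685$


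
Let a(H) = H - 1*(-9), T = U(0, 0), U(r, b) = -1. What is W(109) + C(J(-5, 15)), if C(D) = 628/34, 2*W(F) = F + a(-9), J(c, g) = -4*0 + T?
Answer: 2481/34 ≈ 72.971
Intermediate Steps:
T = -1
J(c, g) = -1 (J(c, g) = -4*0 - 1 = 0 - 1 = -1)
a(H) = 9 + H (a(H) = H + 9 = 9 + H)
W(F) = F/2 (W(F) = (F + (9 - 9))/2 = (F + 0)/2 = F/2)
C(D) = 314/17 (C(D) = 628*(1/34) = 314/17)
W(109) + C(J(-5, 15)) = (½)*109 + 314/17 = 109/2 + 314/17 = 2481/34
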